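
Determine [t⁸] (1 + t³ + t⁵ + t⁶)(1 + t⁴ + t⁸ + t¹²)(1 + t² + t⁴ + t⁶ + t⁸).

(1 + t³ + t⁵ + t⁶) has coefficients 1,0,0,1,0,1,1 for degrees 0…6.
(1 + t⁴ + t⁸ + t¹²) has coefficients 1,0,0,0,1,0,0,0,1 for degrees 0…8.
Finally multiplying by (1 + t² + t⁴ + t⁶ + t⁸), the product of all factors after the first has coefficients 1,0,1,0,2,0,2,0,3 for degrees 0…8.
[t⁸] = 1·3 + 1·0 + 1·0 + 1·1 = 4.

4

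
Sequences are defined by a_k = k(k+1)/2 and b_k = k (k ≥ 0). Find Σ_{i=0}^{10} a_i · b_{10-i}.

This is [x^10] in the product of the two ordinary generating functions.
Σ = 0·10 + 1·9 + 3·8 + 6·7 + 10·6 + 15·5 + 21·4 + 28·3 + 36·2 + 45·1 + 55·0 = 495.

495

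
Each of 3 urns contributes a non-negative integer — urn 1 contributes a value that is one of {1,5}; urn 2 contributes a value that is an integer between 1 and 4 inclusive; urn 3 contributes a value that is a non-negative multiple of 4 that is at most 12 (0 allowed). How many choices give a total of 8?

The generating function for the choices is (t + t^5)·(t + t^2 + t^3 + t^4)·(1 + t^4 + t^8 + t^12); the count is [t^8].
(t + t^5) has coefficients 0,1,0,0,0,1 for degrees 0…5.
(t + t^2 + t^3 + t^4) has coefficients 0,1,1,1,1,0,0,0,0 for degrees 0…8.
Finally multiplying by (1 + t^4 + t^8 + t^12), the product of all factors after the first has coefficients 0,1,1,1,1,1,1,1,1 for degrees 0…8.
[t^8] = 1·1 + 1·1 = 2.

2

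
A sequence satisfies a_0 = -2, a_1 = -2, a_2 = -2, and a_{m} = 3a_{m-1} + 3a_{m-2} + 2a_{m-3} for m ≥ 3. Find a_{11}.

The ordinary generating function has denominator 1 - 3x - 3x^2 - 2x^3.
Iterating the recurrence: a_0,…,a_{11} = -2, -2, -2, -16, -58, -226, -884, -3446, -13442, -52432, -204514, -797722.

-797722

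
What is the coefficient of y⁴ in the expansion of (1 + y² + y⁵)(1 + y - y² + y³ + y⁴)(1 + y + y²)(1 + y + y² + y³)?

9

(1 + y² + y⁵) has coefficients 1,0,1,0,0 for degrees 0…4.
(1 + y - y² + y³ + y⁴) has coefficients 1,1,-1,1,1 for degrees 0…4.
Multiplying by (1 + y + y²) gives running coefficients 1,2,1,1,1 for degrees 0…4.
Finally multiplying by (1 + y + y² + y³), the product of all factors after the first has coefficients 1,3,4,5,5 for degrees 0…4.
[y⁴] = 1·5 + 1·4 = 9.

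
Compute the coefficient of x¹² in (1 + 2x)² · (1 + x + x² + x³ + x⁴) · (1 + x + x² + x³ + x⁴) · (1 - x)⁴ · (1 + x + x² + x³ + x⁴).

0

(1 + 2x)² has coefficients 1,4,4 for degrees 0…2.
(1 + x + x² + x³ + x⁴) has coefficients 1,1,1,1,1,0,0,0,0,0,0,0,0 for degrees 0…12.
Multiplying by (1 + x + x² + x³ + x⁴) gives running coefficients 1,2,3,4,5,4,3,2,1,0,0,0,0 for degrees 0…12.
Multiplying by (1 - x)⁴ gives running coefficients 1,-2,1,0,0,-2,4,-2,0,0,1,-2,1 for degrees 0…12.
Finally multiplying by (1 + x + x² + x³ + x⁴), the product of all factors after the first has coefficients 1,-1,0,0,0,-3,3,0,0,0,3,-3,0 for degrees 0…12.
[x¹²] = 1·0 + 4·(-3) + 4·3 = 0.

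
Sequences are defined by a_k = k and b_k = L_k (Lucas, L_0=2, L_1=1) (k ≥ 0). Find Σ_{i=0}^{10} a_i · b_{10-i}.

Write out a_i and b_{10-i} for i = 0,…,10 and sum the products.
Σ = 0·123 + 1·76 + 2·47 + 3·29 + 4·18 + 5·11 + 6·7 + 7·4 + 8·3 + 9·1 + 10·2 = 507.

507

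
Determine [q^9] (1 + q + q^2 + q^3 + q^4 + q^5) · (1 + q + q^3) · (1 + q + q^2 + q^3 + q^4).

7

(1 + q + q^2 + q^3 + q^4 + q^5) has coefficients 1,1,1,1,1,1 for degrees 0…5.
(1 + q + q^3) has coefficients 1,1,0,1,0,0,0,0,0,0 for degrees 0…9.
Finally multiplying by (1 + q + q^2 + q^3 + q^4), the product of all factors after the first has coefficients 1,2,2,3,3,2,1,1,0,0 for degrees 0…9.
[q^9] = 1·0 + 1·0 + 1·1 + 1·1 + 1·2 + 1·3 = 7.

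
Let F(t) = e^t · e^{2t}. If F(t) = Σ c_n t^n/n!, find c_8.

The EGF product rule gives c_8 = Σ_{k_1+k_2=8} C(8; k_1,k_2) · ∏ g_i(k_i), where e^t gives (1)^k; e^{2t} gives (2)^k.
g_1(k) for k = 0…8: 1, 1, 1, 1, 1, 1, 1, 1, 1.
g_2(k) for k = 0…8: 1, 2, 4, 8, 16, 32, 64, 128, 256.
c_8 = Σ_k C(8,k)·g_1(k)·g_2(8−k) = 1·1·256 + 8·1·128 + 28·1·64 + 56·1·32 + 70·1·16 + 56·1·8 + 28·1·4 + 8·1·2 + 1·1·1 = 256 + 1024 + 1792 + 1792 + 1120 + 448 + 112 + 16 + 1 = 6561.

6561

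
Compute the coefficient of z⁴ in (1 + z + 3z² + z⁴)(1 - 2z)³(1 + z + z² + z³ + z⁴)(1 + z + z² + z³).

(1 + z + 3z² + z⁴) has coefficients 1,1,3,0,1 for degrees 0…4.
(1 - 2z)³ has coefficients 1,-6,12,-8,0 for degrees 0…4.
Multiplying by (1 + z + z² + z³ + z⁴) gives running coefficients 1,-5,7,-1,-1 for degrees 0…4.
Finally multiplying by (1 + z + z² + z³), the product of all factors after the first has coefficients 1,-4,3,2,0 for degrees 0…4.
[z⁴] = 1·0 + 1·2 + 3·3 + 1·1 = 12.

12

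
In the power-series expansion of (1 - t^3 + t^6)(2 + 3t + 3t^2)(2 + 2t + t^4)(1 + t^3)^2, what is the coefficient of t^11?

(1 - t^3 + t^6) has coefficients 1,0,0,-1,0,0,1 for degrees 0…6.
(2 + 3t + 3t^2) has coefficients 2,3,3,0,0,0,0,0,0,0,0,0 for degrees 0…11.
Multiplying by (2 + 2t + t^4) gives running coefficients 4,10,12,6,2,3,3,0,0,0,0,0 for degrees 0…11.
Finally multiplying by (1 + t^3)^2, the product of all factors after the first has coefficients 4,10,12,14,22,27,19,14,18,12,2,3 for degrees 0…11.
[t^11] = 1·3 − 1·18 + 1·27 = 12.

12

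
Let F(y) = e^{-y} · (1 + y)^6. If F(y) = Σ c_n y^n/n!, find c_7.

The EGF product rule gives c_7 = Σ_{k_1+k_2=7} C(7; k_1,k_2) · ∏ g_i(k_i), where e^{-y} gives (-1)^k; (1+y)^6 gives the falling factorial (6)_k.
g_1(k) for k = 0…7: 1, -1, 1, -1, 1, -1, 1, -1.
g_2(k) for k = 0…7: 1, 6, 30, 120, 360, 720, 720, 0.
c_7 = Σ_k C(7,k)·g_1(k)·g_2(7−k) = 7·(-1)·720 + 21·1·720 + 35·(-1)·360 + 35·1·120 + 21·(-1)·30 + 7·1·6 + 1·(-1)·1 = −5040 + 15120 − 12600 + 4200 − 630 + 42 − 1 = 1091.

1091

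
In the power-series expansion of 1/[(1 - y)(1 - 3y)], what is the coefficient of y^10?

88573

The denominator gives the recurrence a_n = 4a_(n−1) − 3a_(n−2) for n ≥ 2; the numerator fixes a_0 = 1, a_1 = 4.
Iterating: 1, 4, 13, 40, 121, 364, 1093, 3280, 9841, 29524, 88573, so a_10 = 88573.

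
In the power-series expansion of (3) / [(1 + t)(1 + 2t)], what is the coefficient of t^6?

Partial fractions give a closed form: a_n = (-3)·(-1)^n + (6)·(-2)^n.
At n = 6: a_6 = 381.

381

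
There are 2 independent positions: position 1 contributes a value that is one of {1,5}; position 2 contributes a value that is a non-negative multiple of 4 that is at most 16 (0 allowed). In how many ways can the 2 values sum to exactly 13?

The generating function for the choices is (q + q^5)·(1 + q^4 + q^8 + q^12 + q^16); the count is [q^13].
(q + q^5) has coefficients 0,1,0,0,0,1 for degrees 0…5.
(1 + q^4 + q^8 + q^12 + q^16) has coefficients 1,0,0,0,1,0,0,0,1,0,0,0,1,0 for degrees 0…13.
[q^13] = 1·1 + 1·1 = 2.

2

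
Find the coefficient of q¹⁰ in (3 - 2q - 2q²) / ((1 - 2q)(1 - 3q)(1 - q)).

Partial fractions give a closed form: a_n = (-6)·2^n + (19/2)·3^n + (-1/2)·1^n.
At n = 10: a_10 = 554821.

554821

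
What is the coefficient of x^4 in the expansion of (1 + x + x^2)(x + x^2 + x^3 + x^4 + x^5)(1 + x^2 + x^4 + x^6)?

5

(1 + x + x^2) has coefficients 1,1,1 for degrees 0…2.
(x + x^2 + x^3 + x^4 + x^5) has coefficients 0,1,1,1,1 for degrees 0…4.
Finally multiplying by (1 + x^2 + x^4 + x^6), the product of all factors after the first has coefficients 0,1,1,2,2 for degrees 0…4.
[x^4] = 1·2 + 1·2 + 1·1 = 5.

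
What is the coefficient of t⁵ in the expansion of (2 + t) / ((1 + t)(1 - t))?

1

The denominator gives the recurrence a_n = a_(n−2) for n ≥ 2; the numerator fixes a_0 = 2, a_1 = 1.
Iterating: 2, 1, 2, 1, 2, 1, so a_5 = 1.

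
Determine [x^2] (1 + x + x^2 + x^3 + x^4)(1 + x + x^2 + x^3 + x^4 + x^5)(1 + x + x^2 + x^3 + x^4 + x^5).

6

(1 + x + x^2 + x^3 + x^4) has coefficients 1,1,1 for degrees 0…2.
(1 + x + x^2 + x^3 + x^4 + x^5) has coefficients 1,1,1 for degrees 0…2.
Finally multiplying by (1 + x + x^2 + x^3 + x^4 + x^5), the product of all factors after the first has coefficients 1,2,3 for degrees 0…2.
[x^2] = 1·3 + 1·2 + 1·1 = 6.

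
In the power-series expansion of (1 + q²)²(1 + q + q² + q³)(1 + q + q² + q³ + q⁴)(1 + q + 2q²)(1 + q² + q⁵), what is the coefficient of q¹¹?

96

(1 + q²)² has coefficients 1,0,2,0,1 for degrees 0…4.
(1 + q + q² + q³) has coefficients 1,1,1,1,0,0,0,0,0,0,0,0 for degrees 0…11.
Multiplying by (1 + q + q² + q³ + q⁴) gives running coefficients 1,2,3,4,4,3,2,1,0,0,0,0 for degrees 0…11.
Multiplying by (1 + q + 2q²) gives running coefficients 1,3,7,11,14,15,13,9,5,2,0,0 for degrees 0…11.
Finally multiplying by (1 + q² + q⁵), the product of all factors after the first has coefficients 1,3,8,14,21,27,30,31,29,25,20,15 for degrees 0…11.
[q¹¹] = 1·15 + 2·25 + 1·31 = 96.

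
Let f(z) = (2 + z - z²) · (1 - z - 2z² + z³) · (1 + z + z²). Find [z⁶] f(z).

(2 + z - z²) has coefficients 2,1,-1 for degrees 0…2.
(1 - z - 2z² + z³) has coefficients 1,-1,-2,1,0,0,0 for degrees 0…6.
Finally multiplying by (1 + z + z²), the product of all factors after the first has coefficients 1,0,-2,-2,-1,1,0 for degrees 0…6.
[z⁶] = 2·0 + 1·1 − 1·(-1) = 2.

2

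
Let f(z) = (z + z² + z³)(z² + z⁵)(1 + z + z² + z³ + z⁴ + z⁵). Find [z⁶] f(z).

4

(z + z² + z³) has coefficients 0,1,1,1 for degrees 0…3.
(z² + z⁵) has coefficients 0,0,1,0,0,1,0 for degrees 0…6.
Finally multiplying by (1 + z + z² + z³ + z⁴ + z⁵), the product of all factors after the first has coefficients 0,0,1,1,1,2,2 for degrees 0…6.
[z⁶] = 1·2 + 1·1 + 1·1 = 4.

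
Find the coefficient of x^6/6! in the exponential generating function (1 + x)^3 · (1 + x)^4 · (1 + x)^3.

The EGF product rule gives c_6 = Σ_{k_1+k_2+k_3=6} C(6; k_1,k_2,k_3) · ∏ g_i(k_i), where (1+x)^3 gives the falling factorial (3)_k; (1+x)^4 gives the falling factorial (4)_k; (1+x)^3 gives the falling factorial (3)_k.
g_1(k) for k = 0…6: 1, 3, 6, 6, 0, 0, 0.
g_2(k) for k = 0…6: 1, 4, 12, 24, 24, 0, 0.
g_3(k) for k = 0…6: 1, 3, 6, 6, 0, 0, 0.
First combine the last two factors: h(k) = Σ_j C(k,j)·g_2(j)·g_3(k−j) for k = 0…6: 1, 7, 42, 210, 840, 2520, 5040.
c_6 = Σ_k C(6,k)·g_1(k)·h(6−k) = 1·1·5040 + 6·3·2520 + 15·6·840 + 20·6·210 = 5040 + 45360 + 75600 + 25200 = 151200.

151200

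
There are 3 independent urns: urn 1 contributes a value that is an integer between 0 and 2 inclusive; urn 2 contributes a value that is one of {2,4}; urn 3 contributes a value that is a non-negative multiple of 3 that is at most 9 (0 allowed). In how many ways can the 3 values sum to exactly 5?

2

The generating function for the choices is (1 + t + t²)·(t² + t⁴)·(1 + t³ + t⁶ + t⁹); the count is [t⁵].
(1 + t + t²) has coefficients 1,1,1 for degrees 0…2.
(t² + t⁴) has coefficients 0,0,1,0,1,0 for degrees 0…5.
Finally multiplying by (1 + t³ + t⁶ + t⁹), the product of all factors after the first has coefficients 0,0,1,0,1,1 for degrees 0…5.
[t⁵] = 1·1 + 1·1 + 1·0 = 2.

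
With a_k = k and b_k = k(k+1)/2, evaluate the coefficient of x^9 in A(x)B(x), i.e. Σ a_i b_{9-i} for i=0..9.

The convolution is the x^9 coefficient of A(x)B(x).
Σ = 0·45 + 1·36 + 2·28 + 3·21 + 4·15 + 5·10 + 6·6 + 7·3 + 8·1 + 9·0 = 330.

330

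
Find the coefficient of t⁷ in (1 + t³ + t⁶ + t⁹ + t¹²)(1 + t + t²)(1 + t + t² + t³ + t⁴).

(1 + t³ + t⁶ + t⁹ + t¹²) has coefficients 1,0,0,1,0,0,1,0 for degrees 0…7.
(1 + t + t²) has coefficients 1,1,1,0,0,0,0,0 for degrees 0…7.
Finally multiplying by (1 + t + t² + t³ + t⁴), the product of all factors after the first has coefficients 1,2,3,3,3,2,1,0 for degrees 0…7.
[t⁷] = 1·0 + 1·3 + 1·2 = 5.

5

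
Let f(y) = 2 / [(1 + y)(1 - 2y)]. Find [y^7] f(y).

170

Partial fractions give a closed form: a_n = (2/3)·(-1)^n + (4/3)·2^n.
At n = 7: a_7 = 170.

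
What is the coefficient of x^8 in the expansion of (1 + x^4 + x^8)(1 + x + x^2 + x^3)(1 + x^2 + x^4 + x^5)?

(1 + x^4 + x^8) has coefficients 1,0,0,0,1,0,0,0,1 for degrees 0…8.
(1 + x + x^2 + x^3) has coefficients 1,1,1,1,0,0,0,0,0 for degrees 0…8.
Finally multiplying by (1 + x^2 + x^4 + x^5), the product of all factors after the first has coefficients 1,1,2,2,2,3,2,2,1 for degrees 0…8.
[x^8] = 1·1 + 1·2 + 1·1 = 4.

4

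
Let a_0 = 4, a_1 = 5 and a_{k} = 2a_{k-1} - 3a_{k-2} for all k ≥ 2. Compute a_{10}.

The ordinary generating function has denominator 1 - 2q + 3q^2.
Iterating the recurrence: a_0,…,a_{10} = 4, 5, -2, -19, -32, -7, 82, 185, 124, -307, -986.

-986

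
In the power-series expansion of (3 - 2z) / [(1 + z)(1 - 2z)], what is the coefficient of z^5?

Partial fractions give a closed form: a_n = (5/3)·(-1)^n + (4/3)·2^n.
At n = 5: a_5 = 41.

41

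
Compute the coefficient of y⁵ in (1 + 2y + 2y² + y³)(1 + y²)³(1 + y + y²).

(1 + 2y + 2y² + y³) has coefficients 1,2,2,1 for degrees 0…3.
(1 + y²)³ has coefficients 1,0,3,0,3,0 for degrees 0…5.
Finally multiplying by (1 + y + y²), the product of all factors after the first has coefficients 1,1,4,3,6,3 for degrees 0…5.
[y⁵] = 1·3 + 2·6 + 2·3 + 1·4 = 25.

25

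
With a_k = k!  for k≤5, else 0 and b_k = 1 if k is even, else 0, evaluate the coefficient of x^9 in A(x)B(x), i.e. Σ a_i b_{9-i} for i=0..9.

127

This is [x^9] in the product of the two ordinary generating functions.
Σ = 1·0 + 1·1 + 2·0 + 6·1 + 24·0 + 120·1 + 0·0 + 0·1 + 0·0 + 0·1 = 127.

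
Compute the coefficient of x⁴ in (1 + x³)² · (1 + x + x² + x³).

(1 + x³)² has coefficients 1,0,0,2,0 for degrees 0…4.
(1 + x + x² + x³) has coefficients 1,1,1,1,0 for degrees 0…4.
[x⁴] = 1·0 + 2·1 = 2.

2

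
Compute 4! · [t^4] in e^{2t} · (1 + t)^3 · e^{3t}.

The EGF product rule gives c_4 = Σ_{k_1+k_2+k_3=4} C(4; k_1,k_2,k_3) · ∏ g_i(k_i), where e^{2t} gives (2)^k; (1+t)^3 gives the falling factorial (3)_k; e^{3t} gives (3)^k.
g_1(k) for k = 0…4: 1, 2, 4, 8, 16.
g_2(k) for k = 0…4: 1, 3, 6, 6, 0.
g_3(k) for k = 0…4: 1, 3, 9, 27, 81.
First combine the last two factors: h(k) = Σ_j C(k,j)·g_2(j)·g_3(k−j) for k = 0…4: 1, 6, 33, 168, 801.
c_4 = Σ_k C(4,k)·g_1(k)·h(4−k) = 1·1·801 + 4·2·168 + 6·4·33 + 4·8·6 + 1·16·1 = 801 + 1344 + 792 + 192 + 16 = 3145.

3145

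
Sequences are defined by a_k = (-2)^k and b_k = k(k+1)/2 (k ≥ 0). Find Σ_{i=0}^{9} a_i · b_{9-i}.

93

This is [x^9] in the product of the two ordinary generating functions.
Σ = 1·45 − 2·36 + 4·28 − 8·21 + 16·15 − 32·10 + 64·6 − 128·3 + 256·1 − 512·0 = 93.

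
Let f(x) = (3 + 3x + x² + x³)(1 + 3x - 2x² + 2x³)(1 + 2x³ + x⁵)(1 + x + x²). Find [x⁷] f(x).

51

(3 + 3x + x² + x³) has coefficients 3,3,1,1 for degrees 0…3.
(1 + 3x - 2x² + 2x³) has coefficients 1,3,-2,2,0,0,0,0 for degrees 0…7.
Multiplying by (1 + 2x³ + x⁵) gives running coefficients 1,3,-2,4,6,-3,7,-2 for degrees 0…7.
Finally multiplying by (1 + x + x²), the product of all factors after the first has coefficients 1,4,2,5,8,7,10,2 for degrees 0…7.
[x⁷] = 3·2 + 3·10 + 1·7 + 1·8 = 51.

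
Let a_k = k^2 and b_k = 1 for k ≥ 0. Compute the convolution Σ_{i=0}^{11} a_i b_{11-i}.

506

This is [x^11] in the product of the two ordinary generating functions.
Σ = 0·1 + 1·1 + 4·1 + 9·1 + 16·1 + 25·1 + 36·1 + 49·1 + 64·1 + 81·1 + 100·1 + 121·1 = 506.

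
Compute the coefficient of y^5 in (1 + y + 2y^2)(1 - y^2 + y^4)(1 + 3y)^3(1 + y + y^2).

(1 + y + 2y^2) has coefficients 1,1,2 for degrees 0…2.
(1 - y^2 + y^4) has coefficients 1,0,-1,0,1,0 for degrees 0…5.
Multiplying by (1 + 3y)^3 gives running coefficients 1,9,26,18,-26,-18 for degrees 0…5.
Finally multiplying by (1 + y + y^2), the product of all factors after the first has coefficients 1,10,36,53,18,-26 for degrees 0…5.
[y^5] = 1·(-26) + 1·18 + 2·53 = 98.

98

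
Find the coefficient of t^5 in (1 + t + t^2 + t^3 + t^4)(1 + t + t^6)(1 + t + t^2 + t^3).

7

(1 + t + t^2 + t^3 + t^4) has coefficients 1,1,1,1,1 for degrees 0…4.
(1 + t + t^6) has coefficients 1,1,0,0,0,0 for degrees 0…5.
Finally multiplying by (1 + t + t^2 + t^3), the product of all factors after the first has coefficients 1,2,2,2,1,0 for degrees 0…5.
[t^5] = 1·0 + 1·1 + 1·2 + 1·2 + 1·2 = 7.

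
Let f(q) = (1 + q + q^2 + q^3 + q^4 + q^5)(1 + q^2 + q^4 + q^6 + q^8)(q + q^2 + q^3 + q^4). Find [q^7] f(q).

11

(1 + q + q^2 + q^3 + q^4 + q^5) has coefficients 1,1,1,1,1,1 for degrees 0…5.
(1 + q^2 + q^4 + q^6 + q^8) has coefficients 1,0,1,0,1,0,1,0 for degrees 0…7.
Finally multiplying by (q + q^2 + q^3 + q^4), the product of all factors after the first has coefficients 0,1,1,2,2,2,2,2 for degrees 0…7.
[q^7] = 1·2 + 1·2 + 1·2 + 1·2 + 1·2 + 1·1 = 11.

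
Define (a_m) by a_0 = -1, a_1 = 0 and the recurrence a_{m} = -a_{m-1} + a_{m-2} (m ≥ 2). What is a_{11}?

The ordinary generating function has denominator 1 + x - x^2.
Iterating the recurrence: a_0,…,a_{11} = -1, 0, -1, 1, -2, 3, -5, 8, -13, 21, -34, 55.

55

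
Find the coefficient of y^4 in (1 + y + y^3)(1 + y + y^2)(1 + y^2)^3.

10

(1 + y + y^3) has coefficients 1,1,0,1 for degrees 0…3.
(1 + y + y^2) has coefficients 1,1,1,0,0 for degrees 0…4.
Finally multiplying by (1 + y^2)^3, the product of all factors after the first has coefficients 1,1,4,3,6 for degrees 0…4.
[y^4] = 1·6 + 1·3 + 1·1 = 10.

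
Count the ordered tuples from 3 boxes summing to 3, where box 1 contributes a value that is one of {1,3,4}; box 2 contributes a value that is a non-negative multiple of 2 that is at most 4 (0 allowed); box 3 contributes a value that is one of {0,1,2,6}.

3

The generating function for the choices is (z + z^3 + z^4)·(1 + z^2 + z^4)·(1 + z + z^2 + z^6); the count is [z^3].
(z + z^3 + z^4) has coefficients 0,1,0,1 for degrees 0…3.
(1 + z^2 + z^4) has coefficients 1,0,1,0 for degrees 0…3.
Finally multiplying by (1 + z + z^2 + z^6), the product of all factors after the first has coefficients 1,1,2,1 for degrees 0…3.
[z^3] = 1·2 + 1·1 = 3.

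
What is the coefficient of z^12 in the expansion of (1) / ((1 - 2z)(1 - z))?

Partial fractions give a closed form: a_n = (2)·2^n + (-1)·1^n.
At n = 12: a_12 = 8191.

8191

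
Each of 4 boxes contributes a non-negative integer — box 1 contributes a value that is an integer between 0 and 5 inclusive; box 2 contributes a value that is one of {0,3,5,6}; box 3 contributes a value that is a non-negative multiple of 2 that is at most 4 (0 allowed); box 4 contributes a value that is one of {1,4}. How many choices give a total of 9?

The generating function for the choices is (1 + x + x^2 + x^3 + x^4 + x^5)·(1 + x^3 + x^5 + x^6)·(1 + x^2 + x^4)·(x + x^4); the count is [x^9].
(1 + x + x^2 + x^3 + x^4 + x^5) has coefficients 1,1,1,1,1,1 for degrees 0…5.
(1 + x^3 + x^5 + x^6) has coefficients 1,0,0,1,0,1,1,0,0,0 for degrees 0…9.
Multiplying by (1 + x^2 + x^4) gives running coefficients 1,0,1,1,1,2,1,2,1,1 for degrees 0…9.
Finally multiplying by (x + x^4), the product of all factors after the first has coefficients 0,1,0,1,2,1,3,2,3,3 for degrees 0…9.
[x^9] = 1·3 + 1·3 + 1·2 + 1·3 + 1·1 + 1·2 = 14.

14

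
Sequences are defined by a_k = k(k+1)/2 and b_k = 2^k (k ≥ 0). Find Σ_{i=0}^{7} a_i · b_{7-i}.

This is [x^7] in the product of the two ordinary generating functions.
Σ = 0·128 + 1·64 + 3·32 + 6·16 + 10·8 + 15·4 + 21·2 + 28·1 = 466.

466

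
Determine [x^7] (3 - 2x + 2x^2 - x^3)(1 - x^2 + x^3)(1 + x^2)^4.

(3 - 2x + 2x^2 - x^3) has coefficients 3,-2,2,-1 for degrees 0…3.
(1 - x^2 + x^3) has coefficients 1,0,-1,1,0,0,0,0 for degrees 0…7.
Finally multiplying by (1 + x^2)^4, the product of all factors after the first has coefficients 1,0,3,1,2,4,-2,6 for degrees 0…7.
[x^7] = 3·6 − 2·(-2) + 2·4 − 1·2 = 28.

28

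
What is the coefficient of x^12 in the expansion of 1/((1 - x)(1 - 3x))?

Partial fractions give a closed form: a_n = (-1/2)·1^n + (3/2)·3^n.
At n = 12: a_12 = 797161.

797161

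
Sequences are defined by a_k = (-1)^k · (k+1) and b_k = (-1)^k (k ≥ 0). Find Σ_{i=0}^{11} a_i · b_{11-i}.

Write out a_i and b_{11-i} for i = 0,…,11 and sum the products.
Σ = 1·(-1) − 2·1 + 3·(-1) − 4·1 + 5·(-1) − 6·1 + 7·(-1) − 8·1 + 9·(-1) − 10·1 + 11·(-1) − 12·1 = -78.

-78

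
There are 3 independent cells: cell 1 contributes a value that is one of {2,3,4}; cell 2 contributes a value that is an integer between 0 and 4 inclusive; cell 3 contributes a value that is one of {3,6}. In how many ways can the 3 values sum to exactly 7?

3

The generating function for the choices is (q^2 + q^3 + q^4)·(1 + q + q^2 + q^3 + q^4)·(q^3 + q^6); the count is [q^7].
(q^2 + q^3 + q^4) has coefficients 0,0,1,1,1 for degrees 0…4.
(1 + q + q^2 + q^3 + q^4) has coefficients 1,1,1,1,1,0,0,0 for degrees 0…7.
Finally multiplying by (q^3 + q^6), the product of all factors after the first has coefficients 0,0,0,1,1,1,2,2 for degrees 0…7.
[q^7] = 1·1 + 1·1 + 1·1 = 3.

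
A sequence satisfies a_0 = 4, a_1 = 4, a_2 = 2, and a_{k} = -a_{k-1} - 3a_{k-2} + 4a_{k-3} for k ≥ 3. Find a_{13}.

5212

The ordinary generating function has denominator 1 + q + 3q^2 - 4q^3.
Iterating the recurrence: a_0,…,a_{13} = 4, 4, 2, 2, 8, -6, -10, 60, -54, -166, 568, -286, -2082, 5212.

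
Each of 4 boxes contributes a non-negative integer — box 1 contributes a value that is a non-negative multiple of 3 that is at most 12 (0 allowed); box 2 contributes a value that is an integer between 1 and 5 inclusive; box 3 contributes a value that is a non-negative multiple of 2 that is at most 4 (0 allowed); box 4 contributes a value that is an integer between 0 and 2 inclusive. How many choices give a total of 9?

15

The generating function for the choices is (1 + x³ + x⁶ + x⁹ + x¹²)·(x + x² + x³ + x⁴ + x⁵)·(1 + x² + x⁴)·(1 + x + x²); the count is [x⁹].
(1 + x³ + x⁶ + x⁹ + x¹²) has coefficients 1,0,0,1,0,0,1,0,0,1 for degrees 0…9.
(x + x² + x³ + x⁴ + x⁵) has coefficients 0,1,1,1,1,1,0,0,0,0 for degrees 0…9.
Multiplying by (1 + x² + x⁴) gives running coefficients 0,1,1,2,2,3,2,2,1,1 for degrees 0…9.
Finally multiplying by (1 + x + x²), the product of all factors after the first has coefficients 0,1,2,4,5,7,7,7,5,4 for degrees 0…9.
[x⁹] = 1·4 + 1·7 + 1·4 + 1·0 = 15.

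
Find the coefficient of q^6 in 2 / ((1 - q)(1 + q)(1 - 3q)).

1640

Partial fractions give a closed form: a_n = (-1/2)·1^n + (1/4)·(-1)^n + (9/4)·3^n.
At n = 6: a_6 = 1640.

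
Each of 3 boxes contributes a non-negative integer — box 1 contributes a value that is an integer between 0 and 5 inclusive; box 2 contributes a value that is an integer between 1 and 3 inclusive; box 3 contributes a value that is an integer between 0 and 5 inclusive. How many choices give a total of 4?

9

The generating function for the choices is (1 + x + x² + x³ + x⁴ + x⁵)·(x + x² + x³)·(1 + x + x² + x³ + x⁴ + x⁵); the count is [x⁴].
(1 + x + x² + x³ + x⁴ + x⁵) has coefficients 1,1,1,1,1 for degrees 0…4.
(x + x² + x³) has coefficients 0,1,1,1,0 for degrees 0…4.
Finally multiplying by (1 + x + x² + x³ + x⁴ + x⁵), the product of all factors after the first has coefficients 0,1,2,3,3 for degrees 0…4.
[x⁴] = 1·3 + 1·3 + 1·2 + 1·1 + 1·0 = 9.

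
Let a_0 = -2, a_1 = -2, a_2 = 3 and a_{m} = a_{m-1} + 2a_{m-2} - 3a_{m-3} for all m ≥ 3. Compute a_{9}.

The ordinary generating function has denominator 1 - y - 2y^2 + 3y^3.
Iterating the recurrence: a_0,…,a_{9} = -2, -2, 3, 5, 17, 18, 37, 22, 42, -25.

-25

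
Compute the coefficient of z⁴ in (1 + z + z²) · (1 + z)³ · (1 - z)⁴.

3

(1 + z + z²) has coefficients 1,1,1 for degrees 0…2.
(1 + z)³ has coefficients 1,3,3,1,0 for degrees 0…4.
Finally multiplying by (1 - z)⁴, the product of all factors after the first has coefficients 1,-1,-3,3,3 for degrees 0…4.
[z⁴] = 1·3 + 1·3 + 1·(-3) = 3.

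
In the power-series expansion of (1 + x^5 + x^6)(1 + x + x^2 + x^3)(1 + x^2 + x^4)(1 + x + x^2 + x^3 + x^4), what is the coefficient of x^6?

12

(1 + x^5 + x^6) has coefficients 1,0,0,0,0,1,1 for degrees 0…6.
(1 + x + x^2 + x^3) has coefficients 1,1,1,1,0,0,0 for degrees 0…6.
Multiplying by (1 + x^2 + x^4) gives running coefficients 1,1,2,2,2,2,1 for degrees 0…6.
Finally multiplying by (1 + x + x^2 + x^3 + x^4), the product of all factors after the first has coefficients 1,2,4,6,8,9,9 for degrees 0…6.
[x^6] = 1·9 + 1·2 + 1·1 = 12.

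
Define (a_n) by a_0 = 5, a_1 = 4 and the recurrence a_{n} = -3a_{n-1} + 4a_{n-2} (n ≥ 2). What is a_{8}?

13112

The ordinary generating function has denominator 1 + 3z - 4z^2.
Iterating the recurrence: a_0,…,a_{8} = 5, 4, 8, -8, 56, -200, 824, -3272, 13112.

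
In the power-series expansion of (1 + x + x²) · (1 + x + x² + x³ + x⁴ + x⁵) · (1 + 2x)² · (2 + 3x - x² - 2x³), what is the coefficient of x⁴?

(1 + x + x²) has coefficients 1,1,1 for degrees 0…2.
(1 + x + x² + x³ + x⁴ + x⁵) has coefficients 1,1,1,1,1 for degrees 0…4.
Multiplying by (1 + 2x)² gives running coefficients 1,5,9,9,9 for degrees 0…4.
Finally multiplying by (2 + 3x - x² - 2x³), the product of all factors after the first has coefficients 2,13,32,38,26 for degrees 0…4.
[x⁴] = 1·26 + 1·38 + 1·32 = 96.

96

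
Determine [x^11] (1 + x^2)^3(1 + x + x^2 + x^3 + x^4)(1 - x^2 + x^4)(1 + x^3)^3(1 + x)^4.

(1 + x^2)^3 has coefficients 1,0,3,0,3,0,1 for degrees 0…6.
(1 + x + x^2 + x^3 + x^4) has coefficients 1,1,1,1,1,0,0,0,0,0,0,0 for degrees 0…11.
Multiplying by (1 - x^2 + x^4) gives running coefficients 1,1,0,0,1,0,0,1,1,0,0,0 for degrees 0…11.
Multiplying by (1 + x^3)^3 gives running coefficients 1,1,0,3,4,0,3,7,1,1,7,3 for degrees 0…11.
Finally multiplying by (1 + x)^4, the product of all factors after the first has coefficients 1,5,10,13,21,35,39,38,51,59,48,48 for degrees 0…11.
[x^11] = 1·48 + 3·59 + 3·38 + 1·35 = 374.

374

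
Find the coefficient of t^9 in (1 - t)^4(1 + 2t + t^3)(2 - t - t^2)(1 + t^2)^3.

(1 - t)^4 has coefficients 1,-4,6,-4,1 for degrees 0…4.
(1 + 2t + t^3) has coefficients 1,2,0,1,0,0,0,0,0,0 for degrees 0…9.
Multiplying by (2 - t - t^2) gives running coefficients 2,3,-3,0,-1,-1,0,0,0,0 for degrees 0…9.
Finally multiplying by (1 + t^2)^3, the product of all factors after the first has coefficients 2,3,3,9,-4,8,-10,0,-6,-3 for degrees 0…9.
[t^9] = 1·(-3) − 4·(-6) + 6·0 − 4·(-10) + 1·8 = 69.

69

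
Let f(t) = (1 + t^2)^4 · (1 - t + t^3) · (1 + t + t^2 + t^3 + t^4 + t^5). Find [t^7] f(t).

11

(1 + t^2)^4 has coefficients 1,0,4,0,6,0,4,0 for degrees 0…7.
(1 - t + t^3) has coefficients 1,-1,0,1,0,0,0,0 for degrees 0…7.
Finally multiplying by (1 + t + t^2 + t^3 + t^4 + t^5), the product of all factors after the first has coefficients 1,0,0,1,1,1,0,1 for degrees 0…7.
[t^7] = 1·1 + 4·1 + 6·1 + 4·0 = 11.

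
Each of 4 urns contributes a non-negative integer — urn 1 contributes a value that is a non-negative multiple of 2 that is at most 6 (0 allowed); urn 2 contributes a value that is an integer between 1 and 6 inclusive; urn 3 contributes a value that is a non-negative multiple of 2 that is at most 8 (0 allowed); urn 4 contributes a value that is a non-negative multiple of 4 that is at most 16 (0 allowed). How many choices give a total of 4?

3

The generating function for the choices is (1 + x² + x⁴ + x⁶)·(x + x² + x³ + x⁴ + x⁵ + x⁶)·(1 + x² + x⁴ + x⁶ + x⁸)·(1 + x⁴ + x⁸ + x¹² + x¹⁶); the count is [x⁴].
(1 + x² + x⁴ + x⁶) has coefficients 1,0,1,0,1 for degrees 0…4.
(x + x² + x³ + x⁴ + x⁵ + x⁶) has coefficients 0,1,1,1,1 for degrees 0…4.
Multiplying by (1 + x² + x⁴ + x⁶ + x⁸) gives running coefficients 0,1,1,2,2 for degrees 0…4.
Finally multiplying by (1 + x⁴ + x⁸ + x¹² + x¹⁶), the product of all factors after the first has coefficients 0,1,1,2,2 for degrees 0…4.
[x⁴] = 1·2 + 1·1 + 1·0 = 3.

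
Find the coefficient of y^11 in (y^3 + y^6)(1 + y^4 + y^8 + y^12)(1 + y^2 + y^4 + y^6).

2

(y^3 + y^6) has coefficients 0,0,0,1,0,0,1 for degrees 0…6.
(1 + y^4 + y^8 + y^12) has coefficients 1,0,0,0,1,0,0,0,1,0,0,0 for degrees 0…11.
Finally multiplying by (1 + y^2 + y^4 + y^6), the product of all factors after the first has coefficients 1,0,1,0,2,0,2,0,2,0,2,0 for degrees 0…11.
[y^11] = 1·2 + 1·0 = 2.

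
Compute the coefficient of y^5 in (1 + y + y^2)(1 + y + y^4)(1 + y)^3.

(1 + y + y^2) has coefficients 1,1,1 for degrees 0…2.
(1 + y + y^4) has coefficients 1,1,0,0,1,0 for degrees 0…5.
Finally multiplying by (1 + y)^3, the product of all factors after the first has coefficients 1,4,6,4,2,3 for degrees 0…5.
[y^5] = 1·3 + 1·2 + 1·4 = 9.

9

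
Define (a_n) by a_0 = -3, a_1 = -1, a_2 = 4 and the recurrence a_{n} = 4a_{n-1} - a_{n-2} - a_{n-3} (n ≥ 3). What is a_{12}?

The ordinary generating function has denominator 1 - 4x + x^2 + x^3.
Iterating the recurrence: a_0,…,a_{12} = -3, -1, 4, 20, 77, 284, 1039, 3795, 13857, 50594, 184724, 674445, 2462462.

2462462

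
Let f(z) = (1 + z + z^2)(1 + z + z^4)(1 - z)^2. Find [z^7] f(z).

-1

(1 + z + z^2) has coefficients 1,1,1 for degrees 0…2.
(1 + z + z^4) has coefficients 1,1,0,0,1,0,0,0 for degrees 0…7.
Finally multiplying by (1 - z)^2, the product of all factors after the first has coefficients 1,-1,-1,1,1,-2,1,0 for degrees 0…7.
[z^7] = 1·0 + 1·1 + 1·(-2) = -1.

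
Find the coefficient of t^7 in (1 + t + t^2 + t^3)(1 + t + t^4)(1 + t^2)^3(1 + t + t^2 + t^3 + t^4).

58

(1 + t + t^2 + t^3) has coefficients 1,1,1,1 for degrees 0…3.
(1 + t + t^4) has coefficients 1,1,0,0,1,0,0,0 for degrees 0…7.
Multiplying by (1 + t^2)^3 gives running coefficients 1,1,3,3,4,3,4,1 for degrees 0…7.
Finally multiplying by (1 + t + t^2 + t^3 + t^4), the product of all factors after the first has coefficients 1,2,5,8,12,14,17,15 for degrees 0…7.
[t^7] = 1·15 + 1·17 + 1·14 + 1·12 = 58.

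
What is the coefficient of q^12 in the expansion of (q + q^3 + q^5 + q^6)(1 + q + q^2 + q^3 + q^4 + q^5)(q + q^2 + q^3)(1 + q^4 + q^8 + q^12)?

19

(q + q^3 + q^5 + q^6) has coefficients 0,1,0,1,0,1,1 for degrees 0…6.
(1 + q + q^2 + q^3 + q^4 + q^5) has coefficients 1,1,1,1,1,1,0,0,0,0,0,0,0 for degrees 0…12.
Multiplying by (q + q^2 + q^3) gives running coefficients 0,1,2,3,3,3,3,2,1,0,0,0,0 for degrees 0…12.
Finally multiplying by (1 + q^4 + q^8 + q^12), the product of all factors after the first has coefficients 0,1,2,3,3,4,5,5,4,4,5,5,4 for degrees 0…12.
[q^12] = 1·5 + 1·4 + 1·5 + 1·5 = 19.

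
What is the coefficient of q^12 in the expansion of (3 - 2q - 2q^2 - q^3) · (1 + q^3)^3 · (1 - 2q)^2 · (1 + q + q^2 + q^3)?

(3 - 2q - 2q^2 - q^3) has coefficients 3,-2,-2,-1 for degrees 0…3.
(1 + q^3)^3 has coefficients 1,0,0,3,0,0,3,0,0,1,0,0,0 for degrees 0…12.
Multiplying by (1 - 2q)^2 gives running coefficients 1,-4,4,3,-12,12,3,-12,12,1,-4,4,0 for degrees 0…12.
Finally multiplying by (1 + q + q^2 + q^3), the product of all factors after the first has coefficients 1,-3,1,4,-9,7,6,-9,15,4,-3,13,1 for degrees 0…12.
[q^12] = 3·1 − 2·13 − 2·(-3) − 1·4 = -21.

-21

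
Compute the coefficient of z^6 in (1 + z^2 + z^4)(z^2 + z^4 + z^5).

(1 + z^2 + z^4) has coefficients 1,0,1,0,1 for degrees 0…4.
(z^2 + z^4 + z^5) has coefficients 0,0,1,0,1,1,0 for degrees 0…6.
[z^6] = 1·0 + 1·1 + 1·1 = 2.

2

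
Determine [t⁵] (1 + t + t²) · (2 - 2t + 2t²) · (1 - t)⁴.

-16

(1 + t + t²) has coefficients 1,1,1 for degrees 0…2.
(2 - 2t + 2t²) has coefficients 2,-2,2,0,0,0 for degrees 0…5.
Finally multiplying by (1 - t)⁴, the product of all factors after the first has coefficients 2,-10,22,-28,22,-10 for degrees 0…5.
[t⁵] = 1·(-10) + 1·22 + 1·(-28) = -16.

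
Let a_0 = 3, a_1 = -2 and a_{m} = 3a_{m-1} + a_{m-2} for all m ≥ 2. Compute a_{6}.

-393

The ordinary generating function has denominator 1 - 3t - t^2.
Iterating the recurrence: a_0,…,a_{6} = 3, -2, -3, -11, -36, -119, -393.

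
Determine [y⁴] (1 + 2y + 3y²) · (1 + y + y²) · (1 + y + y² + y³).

(1 + 2y + 3y²) has coefficients 1,2,3 for degrees 0…2.
(1 + y + y²) has coefficients 1,1,1,0,0 for degrees 0…4.
Finally multiplying by (1 + y + y² + y³), the product of all factors after the first has coefficients 1,2,3,3,2 for degrees 0…4.
[y⁴] = 1·2 + 2·3 + 3·3 = 17.

17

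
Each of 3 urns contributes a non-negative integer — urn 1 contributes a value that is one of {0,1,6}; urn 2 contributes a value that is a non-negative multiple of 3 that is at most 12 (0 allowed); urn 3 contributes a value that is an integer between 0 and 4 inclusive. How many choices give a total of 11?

4

The generating function for the choices is (1 + y + y^6)·(1 + y^3 + y^6 + y^9 + y^12)·(1 + y + y^2 + y^3 + y^4); the count is [y^11].
(1 + y + y^6) has coefficients 1,1,0,0,0,0,1 for degrees 0…6.
(1 + y^3 + y^6 + y^9 + y^12) has coefficients 1,0,0,1,0,0,1,0,0,1,0,0 for degrees 0…11.
Finally multiplying by (1 + y + y^2 + y^3 + y^4), the product of all factors after the first has coefficients 1,1,1,2,2,1,2,2,1,2,2,1 for degrees 0…11.
[y^11] = 1·1 + 1·2 + 1·1 = 4.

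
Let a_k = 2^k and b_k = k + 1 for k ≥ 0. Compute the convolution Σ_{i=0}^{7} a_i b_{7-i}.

502

This is [x^7] in the product of the two ordinary generating functions.
Σ = 1·8 + 2·7 + 4·6 + 8·5 + 16·4 + 32·3 + 64·2 + 128·1 = 502.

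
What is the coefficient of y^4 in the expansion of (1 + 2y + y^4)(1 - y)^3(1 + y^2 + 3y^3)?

-7

(1 + 2y + y^4) has coefficients 1,2,0,0,1 for degrees 0…4.
(1 - y)^3 has coefficients 1,-3,3,-1,0 for degrees 0…4.
Finally multiplying by (1 + y^2 + 3y^3), the product of all factors after the first has coefficients 1,-3,4,-1,-6 for degrees 0…4.
[y^4] = 1·(-6) + 2·(-1) + 1·1 = -7.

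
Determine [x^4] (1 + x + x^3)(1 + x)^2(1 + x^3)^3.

(1 + x + x^3) has coefficients 1,1,0,1 for degrees 0…3.
(1 + x)^2 has coefficients 1,2,1,0,0 for degrees 0…4.
Finally multiplying by (1 + x^3)^3, the product of all factors after the first has coefficients 1,2,1,3,6 for degrees 0…4.
[x^4] = 1·6 + 1·3 + 1·2 = 11.

11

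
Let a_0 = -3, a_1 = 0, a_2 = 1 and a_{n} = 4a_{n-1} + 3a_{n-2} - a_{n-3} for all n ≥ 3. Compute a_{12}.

The ordinary generating function has denominator 1 - 4t - 3t^2 + t^3.
Iterating the recurrence: a_0,…,a_{12} = -3, 0, 1, 7, 31, 144, 662, 3049, 14038, 64637, 297613, 1370325, 6309502.

6309502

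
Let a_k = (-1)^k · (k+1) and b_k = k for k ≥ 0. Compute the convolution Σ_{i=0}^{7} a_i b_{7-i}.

The convolution is the t^7 coefficient of A(t)B(t).
Σ = 1·7 − 2·6 + 3·5 − 4·4 + 5·3 − 6·2 + 7·1 − 8·0 = 4.

4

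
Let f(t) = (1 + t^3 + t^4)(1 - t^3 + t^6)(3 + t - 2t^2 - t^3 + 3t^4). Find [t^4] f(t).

(1 + t^3 + t^4) has coefficients 1,0,0,1,1 for degrees 0…4.
(1 - t^3 + t^6) has coefficients 1,0,0,-1,0 for degrees 0…4.
Finally multiplying by (3 + t - 2t^2 - t^3 + 3t^4), the product of all factors after the first has coefficients 3,1,-2,-4,2 for degrees 0…4.
[t^4] = 1·2 + 1·1 + 1·3 = 6.

6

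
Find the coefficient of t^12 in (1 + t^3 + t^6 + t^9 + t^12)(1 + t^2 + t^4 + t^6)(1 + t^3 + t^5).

5

(1 + t^3 + t^6 + t^9 + t^12) has coefficients 1,0,0,1,0,0,1,0,0,1,0,0,1 for degrees 0…12.
(1 + t^2 + t^4 + t^6) has coefficients 1,0,1,0,1,0,1,0,0,0,0,0,0 for degrees 0…12.
Finally multiplying by (1 + t^3 + t^5), the product of all factors after the first has coefficients 1,0,1,1,1,2,1,2,0,2,0,1,0 for degrees 0…12.
[t^12] = 1·0 + 1·2 + 1·1 + 1·1 + 1·1 = 5.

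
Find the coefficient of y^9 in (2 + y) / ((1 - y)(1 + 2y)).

-511

Partial fractions give a closed form: a_n = (1)·1^n + (1)·(-2)^n.
At n = 9: a_9 = -511.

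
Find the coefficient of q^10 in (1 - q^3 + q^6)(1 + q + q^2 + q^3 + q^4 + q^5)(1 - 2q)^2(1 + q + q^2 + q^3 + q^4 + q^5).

(1 - q^3 + q^6) has coefficients 1,0,0,-1,0,0,1 for degrees 0…6.
(1 + q + q^2 + q^3 + q^4 + q^5) has coefficients 1,1,1,1,1,1,0,0,0,0,0 for degrees 0…10.
Multiplying by (1 - 2q)^2 gives running coefficients 1,-3,1,1,1,1,0,4,0,0,0 for degrees 0…10.
Finally multiplying by (1 + q + q^2 + q^3 + q^4 + q^5), the product of all factors after the first has coefficients 1,-2,-1,0,1,2,1,8,7,6,5 for degrees 0…10.
[q^10] = 1·5 − 1·8 + 1·1 = -2.

-2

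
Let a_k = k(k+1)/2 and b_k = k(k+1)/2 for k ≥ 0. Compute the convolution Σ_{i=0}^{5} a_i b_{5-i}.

56

This is [x^5] in the product of the two ordinary generating functions.
Σ = 0·15 + 1·10 + 3·6 + 6·3 + 10·1 + 15·0 = 56.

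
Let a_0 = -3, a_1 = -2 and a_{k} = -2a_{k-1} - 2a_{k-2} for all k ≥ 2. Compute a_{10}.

The ordinary generating function has denominator 1 + 2x + 2x^2.
Iterating the recurrence: a_0,…,a_{10} = -3, -2, 10, -16, 12, 8, -40, 64, -48, -32, 160.

160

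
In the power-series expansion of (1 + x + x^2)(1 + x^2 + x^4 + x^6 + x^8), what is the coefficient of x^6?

2

(1 + x + x^2) has coefficients 1,1,1 for degrees 0…2.
(1 + x^2 + x^4 + x^6 + x^8) has coefficients 1,0,1,0,1,0,1 for degrees 0…6.
[x^6] = 1·1 + 1·0 + 1·1 = 2.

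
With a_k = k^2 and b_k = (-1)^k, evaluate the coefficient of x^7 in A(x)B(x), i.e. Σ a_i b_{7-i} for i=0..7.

28

This is [x^7] in the product of the two ordinary generating functions.
Σ = 0·(-1) + 1·1 + 4·(-1) + 9·1 + 16·(-1) + 25·1 + 36·(-1) + 49·1 = 28.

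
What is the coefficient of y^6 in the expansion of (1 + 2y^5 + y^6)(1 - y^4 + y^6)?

2

(1 + 2y^5 + y^6) has coefficients 1,0,0,0,0,2,1 for degrees 0…6.
(1 - y^4 + y^6) has coefficients 1,0,0,0,-1,0,1 for degrees 0…6.
[y^6] = 1·1 + 2·0 + 1·1 = 2.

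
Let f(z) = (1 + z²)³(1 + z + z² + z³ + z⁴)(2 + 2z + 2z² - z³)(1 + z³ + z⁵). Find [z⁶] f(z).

57

(1 + z²)³ has coefficients 1,0,3,0,3,0,1 for degrees 0…6.
(1 + z + z² + z³ + z⁴) has coefficients 1,1,1,1,1,0,0 for degrees 0…6.
Multiplying by (2 + 2z + 2z² - z³) gives running coefficients 2,4,6,5,5,3,1 for degrees 0…6.
Finally multiplying by (1 + z³ + z⁵), the product of all factors after the first has coefficients 2,4,6,7,9,11,10 for degrees 0…6.
[z⁶] = 1·10 + 3·9 + 3·6 + 1·2 = 57.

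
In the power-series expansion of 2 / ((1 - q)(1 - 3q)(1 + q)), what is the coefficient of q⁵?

Partial fractions give a closed form: a_n = (-1/2)·1^n + (9/4)·3^n + (1/4)·(-1)^n.
At n = 5: a_5 = 546.

546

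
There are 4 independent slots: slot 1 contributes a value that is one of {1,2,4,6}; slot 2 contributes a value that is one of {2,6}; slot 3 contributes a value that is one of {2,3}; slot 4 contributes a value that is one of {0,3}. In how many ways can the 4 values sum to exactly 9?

The generating function for the choices is (z + z² + z⁴ + z⁶)·(z² + z⁶)·(z² + z³)·(1 + z³); the count is [z⁹].
(z + z² + z⁴ + z⁶) has coefficients 0,1,1,0,1,0,1 for degrees 0…6.
(z² + z⁶) has coefficients 0,0,1,0,0,0,1,0,0,0 for degrees 0…9.
Multiplying by (z² + z³) gives running coefficients 0,0,0,0,1,1,0,0,1,1 for degrees 0…9.
Finally multiplying by (1 + z³), the product of all factors after the first has coefficients 0,0,0,0,1,1,0,1,2,1 for degrees 0…9.
[z⁹] = 1·2 + 1·1 + 1·1 + 1·0 = 4.

4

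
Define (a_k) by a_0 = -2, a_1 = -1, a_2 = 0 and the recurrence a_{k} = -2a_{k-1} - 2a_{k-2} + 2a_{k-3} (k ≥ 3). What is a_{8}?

The ordinary generating function has denominator 1 + 2y + 2y^2 - 2y^3.
Iterating the recurrence: a_0,…,a_{8} = -2, -1, 0, -2, 2, 0, -8, 20, -24.

-24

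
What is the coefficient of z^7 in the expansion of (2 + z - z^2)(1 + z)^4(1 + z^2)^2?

(2 + z - z^2) has coefficients 2,1,-1 for degrees 0…2.
(1 + z)^4 has coefficients 1,4,6,4,1,0,0,0 for degrees 0…7.
Finally multiplying by (1 + z^2)^2, the product of all factors after the first has coefficients 1,4,8,12,14,12,8,4 for degrees 0…7.
[z^7] = 2·4 + 1·8 − 1·12 = 4.

4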